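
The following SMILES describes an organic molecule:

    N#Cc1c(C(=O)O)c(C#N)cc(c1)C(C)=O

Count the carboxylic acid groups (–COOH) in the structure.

1

The carboxylic acid motif appears at heavy-atom position 5 in the SMILES.
Other groups present: 1 ketone, 2 nitrile.
Carboxylic acid count: 1.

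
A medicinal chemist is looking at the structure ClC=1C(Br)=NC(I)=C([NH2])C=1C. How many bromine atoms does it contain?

1

Scan the SMILES for Br atoms (remember two-letter symbols like Cl and Br are single atoms).
Bromine count: 1.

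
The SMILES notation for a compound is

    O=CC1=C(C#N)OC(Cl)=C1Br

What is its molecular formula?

Walk through each heavy atom and fill implicit hydrogens from standard valence (C 4, N 3, O 2, S 2, halogen 1):
  atom 1: O, bond orders sum to 2 (valence 2) → 0 H
  atom 2: C, bond orders sum to 3 (valence 4) → 1 H
  atom 3: C, bond orders sum to 4 (valence 4) → 0 H
  atom 4: C, bond orders sum to 4 (valence 4) → 0 H
  atom 5: C, bond orders sum to 4 (valence 4) → 0 H
  atom 6: N, bond orders sum to 3 (valence 3) → 0 H
  atom 7: O, bond orders sum to 2 (valence 2) → 0 H
  atom 8: C, bond orders sum to 4 (valence 4) → 0 H
  atom 9: Cl (halogen, monovalent) → 0 H
  atom 10: C, bond orders sum to 4 (valence 4) → 0 H
  atom 11: Br (halogen, monovalent) → 0 H
Totals → C:6, H:1, Br:1, Cl:1, N:1, O:2.

C6HBrClNO2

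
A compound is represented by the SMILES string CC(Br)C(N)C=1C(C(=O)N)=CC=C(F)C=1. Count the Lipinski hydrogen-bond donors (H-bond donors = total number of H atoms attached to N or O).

4

Donors: find every N or O and count the H atoms it carries.
  atom 5 (N): bond orders sum to 1 → 2 H
  atom 9 (O): bond orders sum to 2 → 0 H
  atom 10 (N): bond orders sum to 1 → 2 H
Lipinski HBD = 4.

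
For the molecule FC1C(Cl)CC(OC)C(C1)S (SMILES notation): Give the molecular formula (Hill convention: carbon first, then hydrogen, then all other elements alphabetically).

C7H12ClFOS

Walk through each heavy atom and fill implicit hydrogens from standard valence (C 4, N 3, O 2, S 2, halogen 1):
  atom 1: F (halogen, monovalent) → 0 H
  atom 2: C, bond orders sum to 3 (valence 4) → 1 H
  atom 3: C, bond orders sum to 3 (valence 4) → 1 H
  atom 4: Cl (halogen, monovalent) → 0 H
  atom 5: C, bond orders sum to 2 (valence 4) → 2 H
  atom 6: C, bond orders sum to 3 (valence 4) → 1 H
  atom 7: O, bond orders sum to 2 (valence 2) → 0 H
  atom 8: C, bond orders sum to 1 (valence 4) → 3 H
  atom 9: C, bond orders sum to 3 (valence 4) → 1 H
  atom 10: C, bond orders sum to 2 (valence 4) → 2 H
  atom 11: S, bond orders sum to 1 (valence 2) → 1 H
Totals → C:7, H:12, Cl:1, F:1, O:1, S:1.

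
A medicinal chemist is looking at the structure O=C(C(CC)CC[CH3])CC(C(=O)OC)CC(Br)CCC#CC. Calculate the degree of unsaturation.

Degree of unsaturation = (number of rings) + (number of π bonds).
Ring closures in the SMILES: 0.
π bonds: 2 double bonds (each 1 DoU), 1 triple bond (each 2 DoU) → 4 DoU from unsaturation.
Total DoU = 0 + 4 = 4.

4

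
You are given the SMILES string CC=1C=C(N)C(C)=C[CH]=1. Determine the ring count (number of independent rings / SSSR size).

In SMILES, each pair of matching ring-closure digits denotes one ring-closing bond; the number of such bonds equals the number of independent rings.
Ring-closure bonds here: 1.

1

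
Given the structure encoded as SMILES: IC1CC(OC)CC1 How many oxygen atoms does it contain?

1

Scan the SMILES for O atoms (remember two-letter symbols like Cl and Br are single atoms).
Oxygen count: 1.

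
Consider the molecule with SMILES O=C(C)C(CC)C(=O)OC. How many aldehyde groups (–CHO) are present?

Scan the SMILES for the aldehyde motif — none present.
Groups that are present: 1 ester, 1 ketone.

0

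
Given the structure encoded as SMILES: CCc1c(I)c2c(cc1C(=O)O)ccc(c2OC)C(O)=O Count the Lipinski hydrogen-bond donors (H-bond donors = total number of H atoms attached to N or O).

2

Donors: find every N or O and count the H atoms it carries.
  atom 11 (O): bond orders sum to 2 → 0 H
  atom 12 (O): bond orders sum to 1 → 1 H
  atom 17 (O): bond orders sum to 2 → 0 H
  atom 20 (O): bond orders sum to 1 → 1 H
  atom 21 (O): bond orders sum to 2 → 0 H
Lipinski HBD = 2.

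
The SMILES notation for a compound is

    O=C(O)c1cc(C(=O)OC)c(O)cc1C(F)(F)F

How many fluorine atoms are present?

Scan the SMILES for F atoms (remember two-letter symbols like Cl and Br are single atoms).
Fluorine count: 3.

3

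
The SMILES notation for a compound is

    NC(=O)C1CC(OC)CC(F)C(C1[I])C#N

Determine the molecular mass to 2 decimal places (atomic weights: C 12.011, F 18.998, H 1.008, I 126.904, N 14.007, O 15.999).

First, the molecular formula is C10H14FIN2O2 (counting implicit H from valence).
  C: 10 × 12.011 = 120.110
  F: 1 × 18.998 = 18.998
  H: 14 × 1.008 = 14.112
  I: 1 × 126.904 = 126.904
  N: 2 × 14.007 = 28.014
  O: 2 × 15.999 = 31.998
Sum: 10×12.011 + 1×18.998 + 14×1.008 + 1×126.904 + 2×14.007 + 2×15.999 = 340.136 → 340.14 g/mol.

340.14 g/mol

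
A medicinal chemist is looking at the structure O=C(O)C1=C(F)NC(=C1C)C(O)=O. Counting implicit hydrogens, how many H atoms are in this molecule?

Walk through each heavy atom and fill implicit hydrogens from standard valence (C 4, N 3, O 2, S 2, halogen 1):
  atom 1: O, bond orders sum to 2 (valence 2) → 0 H
  atom 2: C, bond orders sum to 4 (valence 4) → 0 H
  atom 3: O, bond orders sum to 1 (valence 2) → 1 H
  atom 4: C, bond orders sum to 4 (valence 4) → 0 H
  atom 5: C, bond orders sum to 4 (valence 4) → 0 H
  atom 6: F (halogen, monovalent) → 0 H
  atom 7: N, bond orders sum to 2 (valence 3) → 1 H
  atom 8: C, bond orders sum to 4 (valence 4) → 0 H
  atom 9: C, bond orders sum to 4 (valence 4) → 0 H
  atom 10: C, bond orders sum to 1 (valence 4) → 3 H
  atom 11: C, bond orders sum to 4 (valence 4) → 0 H
  atom 12: O, bond orders sum to 1 (valence 2) → 1 H
  atom 13: O, bond orders sum to 2 (valence 2) → 0 H
Total hydrogens: 6.

6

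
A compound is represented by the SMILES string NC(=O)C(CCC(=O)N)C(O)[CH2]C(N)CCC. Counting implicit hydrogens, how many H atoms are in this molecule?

Walk through each heavy atom and fill implicit hydrogens from standard valence (C 4, N 3, O 2, S 2, halogen 1):
  atom 1: N, bond orders sum to 1 (valence 3) → 2 H
  atom 2: C, bond orders sum to 4 (valence 4) → 0 H
  atom 3: O, bond orders sum to 2 (valence 2) → 0 H
  atom 4: C, bond orders sum to 3 (valence 4) → 1 H
  atom 5: C, bond orders sum to 2 (valence 4) → 2 H
  atom 6: C, bond orders sum to 2 (valence 4) → 2 H
  atom 7: C, bond orders sum to 4 (valence 4) → 0 H
  atom 8: O, bond orders sum to 2 (valence 2) → 0 H
  atom 9: N, bond orders sum to 1 (valence 3) → 2 H
  atom 10: C, bond orders sum to 3 (valence 4) → 1 H
  atom 11: O, bond orders sum to 1 (valence 2) → 1 H
  atom 12: C with explicit H count 2
  atom 13: C, bond orders sum to 3 (valence 4) → 1 H
  atom 14: N, bond orders sum to 1 (valence 3) → 2 H
  atom 15: C, bond orders sum to 2 (valence 4) → 2 H
  atom 16: C, bond orders sum to 2 (valence 4) → 2 H
  atom 17: C, bond orders sum to 1 (valence 4) → 3 H
Total hydrogens: 23.

23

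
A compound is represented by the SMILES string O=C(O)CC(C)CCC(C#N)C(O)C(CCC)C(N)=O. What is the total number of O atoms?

4

Scan the SMILES for O atoms (remember two-letter symbols like Cl and Br are single atoms).
Oxygen count: 4.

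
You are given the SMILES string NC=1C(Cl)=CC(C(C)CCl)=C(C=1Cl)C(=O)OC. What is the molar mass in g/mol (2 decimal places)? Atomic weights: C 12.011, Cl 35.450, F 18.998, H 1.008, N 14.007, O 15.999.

First, the molecular formula is C11H12Cl3NO2 (counting implicit H from valence).
  C: 11 × 12.011 = 132.121
  Cl: 3 × 35.450 = 106.350
  H: 12 × 1.008 = 12.096
  N: 1 × 14.007 = 14.007
  O: 2 × 15.999 = 31.998
Sum: 11×12.011 + 3×35.450 + 12×1.008 + 1×14.007 + 2×15.999 = 296.572 → 296.57 g/mol.

296.57 g/mol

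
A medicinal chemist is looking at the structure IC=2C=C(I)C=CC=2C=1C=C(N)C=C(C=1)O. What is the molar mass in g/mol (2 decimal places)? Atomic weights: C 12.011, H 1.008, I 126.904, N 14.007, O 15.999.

437.02 g/mol

First, the molecular formula is C12H9I2NO (counting implicit H from valence).
  C: 12 × 12.011 = 144.132
  H: 9 × 1.008 = 9.072
  I: 2 × 126.904 = 253.808
  N: 1 × 14.007 = 14.007
  O: 1 × 15.999 = 15.999
Sum: 12×12.011 + 9×1.008 + 2×126.904 + 1×14.007 + 1×15.999 = 437.018 → 437.02 g/mol.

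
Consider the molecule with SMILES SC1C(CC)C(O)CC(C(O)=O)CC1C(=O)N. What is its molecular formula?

Walk through each heavy atom and fill implicit hydrogens from standard valence (C 4, N 3, O 2, S 2, halogen 1):
  atom 1: S, bond orders sum to 1 (valence 2) → 1 H
  atom 2: C, bond orders sum to 3 (valence 4) → 1 H
  atom 3: C, bond orders sum to 3 (valence 4) → 1 H
  atom 4: C, bond orders sum to 2 (valence 4) → 2 H
  atom 5: C, bond orders sum to 1 (valence 4) → 3 H
  atom 6: C, bond orders sum to 3 (valence 4) → 1 H
  atom 7: O, bond orders sum to 1 (valence 2) → 1 H
  atom 8: C, bond orders sum to 2 (valence 4) → 2 H
  atom 9: C, bond orders sum to 3 (valence 4) → 1 H
  atom 10: C, bond orders sum to 4 (valence 4) → 0 H
  atom 11: O, bond orders sum to 1 (valence 2) → 1 H
  atom 12: O, bond orders sum to 2 (valence 2) → 0 H
  atom 13: C, bond orders sum to 2 (valence 4) → 2 H
  atom 14: C, bond orders sum to 3 (valence 4) → 1 H
  atom 15: C, bond orders sum to 4 (valence 4) → 0 H
  atom 16: O, bond orders sum to 2 (valence 2) → 0 H
  atom 17: N, bond orders sum to 1 (valence 3) → 2 H
Totals → C:11, H:19, N:1, O:4, S:1.

C11H19NO4S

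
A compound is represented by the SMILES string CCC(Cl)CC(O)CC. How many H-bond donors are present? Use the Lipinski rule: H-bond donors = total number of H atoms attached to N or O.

Donors: find every N or O and count the H atoms it carries.
  atom 7 (O): bond orders sum to 1 → 1 H
Lipinski HBD = 1.

1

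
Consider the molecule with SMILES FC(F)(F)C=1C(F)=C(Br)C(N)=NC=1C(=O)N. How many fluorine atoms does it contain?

4

Scan the SMILES for F atoms (remember two-letter symbols like Cl and Br are single atoms).
Fluorine count: 4.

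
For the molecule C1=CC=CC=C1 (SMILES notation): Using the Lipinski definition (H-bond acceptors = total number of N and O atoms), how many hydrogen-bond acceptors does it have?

0

N atoms: 0; O atoms: 0.
Lipinski HBA = 0 + 0 = 0.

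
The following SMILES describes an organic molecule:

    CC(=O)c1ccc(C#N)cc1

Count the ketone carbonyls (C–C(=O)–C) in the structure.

1

The ketone motif appears at heavy-atom position 2 in the SMILES.
Other groups present: 1 nitrile.
Ketone count: 1.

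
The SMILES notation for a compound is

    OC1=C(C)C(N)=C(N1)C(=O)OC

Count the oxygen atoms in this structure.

Scan the SMILES for O atoms (remember two-letter symbols like Cl and Br are single atoms).
Oxygen count: 3.

3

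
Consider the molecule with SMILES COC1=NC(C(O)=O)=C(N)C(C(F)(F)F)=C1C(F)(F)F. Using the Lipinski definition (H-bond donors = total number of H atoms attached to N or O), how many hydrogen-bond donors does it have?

Donors: find every N or O and count the H atoms it carries.
  atom 2 (O): bond orders sum to 2 → 0 H
  atom 4 (N): bond orders sum to 3 → 0 H
  atom 7 (O): bond orders sum to 1 → 1 H
  atom 8 (O): bond orders sum to 2 → 0 H
  atom 10 (N): bond orders sum to 1 → 2 H
Lipinski HBD = 3.

3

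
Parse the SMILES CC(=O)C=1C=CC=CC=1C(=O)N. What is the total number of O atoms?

Scan the SMILES for O atoms (remember two-letter symbols like Cl and Br are single atoms).
Oxygen count: 2.

2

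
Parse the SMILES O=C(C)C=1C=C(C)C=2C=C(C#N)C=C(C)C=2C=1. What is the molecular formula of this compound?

Walk through each heavy atom and fill implicit hydrogens from standard valence (C 4, N 3, O 2, S 2, halogen 1):
  atom 1: O, bond orders sum to 2 (valence 2) → 0 H
  atom 2: C, bond orders sum to 4 (valence 4) → 0 H
  atom 3: C, bond orders sum to 1 (valence 4) → 3 H
  atom 4: C, bond orders sum to 4 (valence 4) → 0 H
  atom 5: C, bond orders sum to 3 (valence 4) → 1 H
  atom 6: C, bond orders sum to 4 (valence 4) → 0 H
  atom 7: C, bond orders sum to 1 (valence 4) → 3 H
  atom 8: C, bond orders sum to 4 (valence 4) → 0 H
  atom 9: C, bond orders sum to 3 (valence 4) → 1 H
  atom 10: C, bond orders sum to 4 (valence 4) → 0 H
  atom 11: C, bond orders sum to 4 (valence 4) → 0 H
  atom 12: N, bond orders sum to 3 (valence 3) → 0 H
  atom 13: C, bond orders sum to 3 (valence 4) → 1 H
  atom 14: C, bond orders sum to 4 (valence 4) → 0 H
  atom 15: C, bond orders sum to 1 (valence 4) → 3 H
  atom 16: C, bond orders sum to 4 (valence 4) → 0 H
  atom 17: C, bond orders sum to 3 (valence 4) → 1 H
Totals → C:15, H:13, N:1, O:1.
In Hill order: C15H13NO.

C15H13NO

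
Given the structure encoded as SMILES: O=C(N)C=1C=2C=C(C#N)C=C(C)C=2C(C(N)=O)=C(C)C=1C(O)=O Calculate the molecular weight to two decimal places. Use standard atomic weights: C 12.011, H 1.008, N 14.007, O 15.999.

311.30 g/mol

First, the molecular formula is C16H13N3O4 (counting implicit H from valence).
  C: 16 × 12.011 = 192.176
  H: 13 × 1.008 = 13.104
  N: 3 × 14.007 = 42.021
  O: 4 × 15.999 = 63.996
Sum: 16×12.011 + 13×1.008 + 3×14.007 + 4×15.999 = 311.297 → 311.30 g/mol.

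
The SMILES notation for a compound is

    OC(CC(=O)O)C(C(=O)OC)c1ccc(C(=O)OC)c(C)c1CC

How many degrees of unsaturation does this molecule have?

Molecular formula: C17H22O7.
DoU = (2C + 2 + N − H − X) / 2, where X is the halogen count and O/S are ignored.
    = (2·17 + 2 + 0 − 22 − 0) / 2 = 14 / 2 = 7.

7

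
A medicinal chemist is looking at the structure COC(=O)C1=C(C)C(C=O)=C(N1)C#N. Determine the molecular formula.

Walk through each heavy atom and fill implicit hydrogens from standard valence (C 4, N 3, O 2, S 2, halogen 1):
  atom 1: C, bond orders sum to 1 (valence 4) → 3 H
  atom 2: O, bond orders sum to 2 (valence 2) → 0 H
  atom 3: C, bond orders sum to 4 (valence 4) → 0 H
  atom 4: O, bond orders sum to 2 (valence 2) → 0 H
  atom 5: C, bond orders sum to 4 (valence 4) → 0 H
  atom 6: C, bond orders sum to 4 (valence 4) → 0 H
  atom 7: C, bond orders sum to 1 (valence 4) → 3 H
  atom 8: C, bond orders sum to 4 (valence 4) → 0 H
  atom 9: C, bond orders sum to 3 (valence 4) → 1 H
  atom 10: O, bond orders sum to 2 (valence 2) → 0 H
  atom 11: C, bond orders sum to 4 (valence 4) → 0 H
  atom 12: N, bond orders sum to 2 (valence 3) → 1 H
  atom 13: C, bond orders sum to 4 (valence 4) → 0 H
  atom 14: N, bond orders sum to 3 (valence 3) → 0 H
Totals → C:9, H:8, N:2, O:3.

C9H8N2O3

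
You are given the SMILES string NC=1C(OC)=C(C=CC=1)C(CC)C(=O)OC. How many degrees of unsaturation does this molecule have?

Degree of unsaturation = (number of rings) + (number of π bonds).
Ring closures in the SMILES: 1.
π bonds: 4 double bonds (each 1 DoU) → 4 DoU from unsaturation.
Total DoU = 1 + 4 = 5.

5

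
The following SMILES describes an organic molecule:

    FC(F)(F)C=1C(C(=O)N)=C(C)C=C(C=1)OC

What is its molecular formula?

Walk through each heavy atom and fill implicit hydrogens from standard valence (C 4, N 3, O 2, S 2, halogen 1):
  atom 1: F (halogen, monovalent) → 0 H
  atom 2: C, bond orders sum to 4 (valence 4) → 0 H
  atom 3: F (halogen, monovalent) → 0 H
  atom 4: F (halogen, monovalent) → 0 H
  atom 5: C, bond orders sum to 4 (valence 4) → 0 H
  atom 6: C, bond orders sum to 4 (valence 4) → 0 H
  atom 7: C, bond orders sum to 4 (valence 4) → 0 H
  atom 8: O, bond orders sum to 2 (valence 2) → 0 H
  atom 9: N, bond orders sum to 1 (valence 3) → 2 H
  atom 10: C, bond orders sum to 4 (valence 4) → 0 H
  atom 11: C, bond orders sum to 1 (valence 4) → 3 H
  atom 12: C, bond orders sum to 3 (valence 4) → 1 H
  atom 13: C, bond orders sum to 4 (valence 4) → 0 H
  atom 14: C, bond orders sum to 3 (valence 4) → 1 H
  atom 15: O, bond orders sum to 2 (valence 2) → 0 H
  atom 16: C, bond orders sum to 1 (valence 4) → 3 H
Totals → C:10, H:10, F:3, N:1, O:2.
In Hill order: C10H10F3NO2.

C10H10F3NO2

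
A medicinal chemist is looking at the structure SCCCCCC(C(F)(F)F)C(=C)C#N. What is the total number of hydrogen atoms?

Walk through each heavy atom and fill implicit hydrogens from standard valence (C 4, N 3, O 2, S 2, halogen 1):
  atom 1: S, bond orders sum to 1 (valence 2) → 1 H
  atom 2: C, bond orders sum to 2 (valence 4) → 2 H
  atom 3: C, bond orders sum to 2 (valence 4) → 2 H
  atom 4: C, bond orders sum to 2 (valence 4) → 2 H
  atom 5: C, bond orders sum to 2 (valence 4) → 2 H
  atom 6: C, bond orders sum to 2 (valence 4) → 2 H
  atom 7: C, bond orders sum to 3 (valence 4) → 1 H
  atom 8: C, bond orders sum to 4 (valence 4) → 0 H
  atom 9: F (halogen, monovalent) → 0 H
  atom 10: F (halogen, monovalent) → 0 H
  atom 11: F (halogen, monovalent) → 0 H
  atom 12: C, bond orders sum to 4 (valence 4) → 0 H
  atom 13: C, bond orders sum to 2 (valence 4) → 2 H
  atom 14: C, bond orders sum to 4 (valence 4) → 0 H
  atom 15: N, bond orders sum to 3 (valence 3) → 0 H
Total hydrogens: 14.

14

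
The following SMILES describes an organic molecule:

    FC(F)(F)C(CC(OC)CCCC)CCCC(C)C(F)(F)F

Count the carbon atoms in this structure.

15

Count every carbon token in the SMILES (each C, including those in ring-closure positions and inside branches).
Carbon count: 15.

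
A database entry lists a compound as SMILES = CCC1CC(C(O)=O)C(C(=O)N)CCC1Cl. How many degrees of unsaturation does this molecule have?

Degree of unsaturation = (number of rings) + (number of π bonds).
Ring closures in the SMILES: 1.
π bonds: 2 double bonds (each 1 DoU) → 2 DoU from unsaturation.
Total DoU = 1 + 2 = 3.

3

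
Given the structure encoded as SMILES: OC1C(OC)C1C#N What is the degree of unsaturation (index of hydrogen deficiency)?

3

Degree of unsaturation = (number of rings) + (number of π bonds).
Ring closures in the SMILES: 1.
π bonds: 1 triple bond (each 2 DoU) → 2 DoU from unsaturation.
Total DoU = 1 + 2 = 3.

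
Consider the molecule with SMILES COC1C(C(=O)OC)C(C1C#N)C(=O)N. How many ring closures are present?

1

In SMILES, each pair of matching ring-closure digits denotes one ring-closing bond; the number of such bonds equals the number of independent rings.
Ring-closure bonds here: 1.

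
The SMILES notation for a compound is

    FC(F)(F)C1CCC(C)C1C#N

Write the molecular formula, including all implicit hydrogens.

Walk through each heavy atom and fill implicit hydrogens from standard valence (C 4, N 3, O 2, S 2, halogen 1):
  atom 1: F (halogen, monovalent) → 0 H
  atom 2: C, bond orders sum to 4 (valence 4) → 0 H
  atom 3: F (halogen, monovalent) → 0 H
  atom 4: F (halogen, monovalent) → 0 H
  atom 5: C, bond orders sum to 3 (valence 4) → 1 H
  atom 6: C, bond orders sum to 2 (valence 4) → 2 H
  atom 7: C, bond orders sum to 2 (valence 4) → 2 H
  atom 8: C, bond orders sum to 3 (valence 4) → 1 H
  atom 9: C, bond orders sum to 1 (valence 4) → 3 H
  atom 10: C, bond orders sum to 3 (valence 4) → 1 H
  atom 11: C, bond orders sum to 4 (valence 4) → 0 H
  atom 12: N, bond orders sum to 3 (valence 3) → 0 H
Totals → C:8, H:10, F:3, N:1.

C8H10F3N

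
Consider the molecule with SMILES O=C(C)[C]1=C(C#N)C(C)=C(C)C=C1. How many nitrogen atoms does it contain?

Scan the SMILES for N atoms (remember two-letter symbols like Cl and Br are single atoms).
Nitrogen count: 1.

1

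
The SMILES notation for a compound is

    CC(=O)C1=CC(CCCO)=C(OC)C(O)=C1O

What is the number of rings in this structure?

In SMILES, each pair of matching ring-closure digits denotes one ring-closing bond; the number of such bonds equals the number of independent rings.
Ring-closure bonds here: 1.

1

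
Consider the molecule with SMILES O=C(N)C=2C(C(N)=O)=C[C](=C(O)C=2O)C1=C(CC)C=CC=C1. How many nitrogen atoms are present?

2

Scan the SMILES for N atoms (remember two-letter symbols like Cl and Br are single atoms).
Nitrogen count: 2.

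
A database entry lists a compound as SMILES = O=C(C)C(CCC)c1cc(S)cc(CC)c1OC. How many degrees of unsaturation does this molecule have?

5

Molecular formula: C15H22O2S.
DoU = (2C + 2 + N − H − X) / 2, where X is the halogen count and O/S are ignored.
    = (2·15 + 2 + 0 − 22 − 0) / 2 = 10 / 2 = 5.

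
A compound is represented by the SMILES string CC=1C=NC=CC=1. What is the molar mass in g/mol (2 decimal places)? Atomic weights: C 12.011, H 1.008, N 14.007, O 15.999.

First, the molecular formula is C6H7N (counting implicit H from valence).
  C: 6 × 12.011 = 72.066
  H: 7 × 1.008 = 7.056
  N: 1 × 14.007 = 14.007
Sum: 6×12.011 + 7×1.008 + 1×14.007 = 93.129 → 93.13 g/mol.

93.13 g/mol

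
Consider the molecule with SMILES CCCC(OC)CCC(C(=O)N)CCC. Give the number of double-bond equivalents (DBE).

1

Degree of unsaturation = (number of rings) + (number of π bonds).
Ring closures in the SMILES: 0.
π bonds: 1 double bond (each 1 DoU) → 1 DoU from unsaturation.
Total DoU = 0 + 1 = 1.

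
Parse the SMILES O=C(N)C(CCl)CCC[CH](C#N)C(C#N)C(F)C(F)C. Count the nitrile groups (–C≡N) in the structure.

2

The nitrile motif appears at heavy-atom positions 11, 14 in the SMILES.
Other groups present: 1 amide.
Nitrile count: 2.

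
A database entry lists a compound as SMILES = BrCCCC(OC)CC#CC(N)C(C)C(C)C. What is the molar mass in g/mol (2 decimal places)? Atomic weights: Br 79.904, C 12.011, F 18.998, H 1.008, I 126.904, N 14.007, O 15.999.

304.27 g/mol

First, the molecular formula is C14H26BrNO (counting implicit H from valence).
  Br: 1 × 79.904 = 79.904
  C: 14 × 12.011 = 168.154
  H: 26 × 1.008 = 26.208
  N: 1 × 14.007 = 14.007
  O: 1 × 15.999 = 15.999
Sum: 1×79.904 + 14×12.011 + 26×1.008 + 1×14.007 + 1×15.999 = 304.272 → 304.27 g/mol.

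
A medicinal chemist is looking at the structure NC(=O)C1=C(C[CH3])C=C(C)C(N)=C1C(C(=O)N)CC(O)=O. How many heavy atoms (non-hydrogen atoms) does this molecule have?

21

Every atom symbol written in the SMILES (organic subset) is one heavy atom; implicit H are not written.
Heavy atoms by element → C:14, N:3, O:4.
Total: 21.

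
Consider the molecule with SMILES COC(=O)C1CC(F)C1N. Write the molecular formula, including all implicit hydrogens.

C6H10FNO2

Walk through each heavy atom and fill implicit hydrogens from standard valence (C 4, N 3, O 2, S 2, halogen 1):
  atom 1: C, bond orders sum to 1 (valence 4) → 3 H
  atom 2: O, bond orders sum to 2 (valence 2) → 0 H
  atom 3: C, bond orders sum to 4 (valence 4) → 0 H
  atom 4: O, bond orders sum to 2 (valence 2) → 0 H
  atom 5: C, bond orders sum to 3 (valence 4) → 1 H
  atom 6: C, bond orders sum to 2 (valence 4) → 2 H
  atom 7: C, bond orders sum to 3 (valence 4) → 1 H
  atom 8: F (halogen, monovalent) → 0 H
  atom 9: C, bond orders sum to 3 (valence 4) → 1 H
  atom 10: N, bond orders sum to 1 (valence 3) → 2 H
Totals → C:6, H:10, F:1, N:1, O:2.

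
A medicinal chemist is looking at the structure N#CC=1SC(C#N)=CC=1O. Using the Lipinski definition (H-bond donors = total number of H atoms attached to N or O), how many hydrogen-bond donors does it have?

Donors: find every N or O and count the H atoms it carries.
  atom 1 (N): bond orders sum to 3 → 0 H
  atom 7 (N): bond orders sum to 3 → 0 H
  atom 10 (O): bond orders sum to 1 → 1 H
Lipinski HBD = 1.

1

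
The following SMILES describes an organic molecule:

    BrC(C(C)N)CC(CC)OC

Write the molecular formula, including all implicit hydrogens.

Walk through each heavy atom and fill implicit hydrogens from standard valence (C 4, N 3, O 2, S 2, halogen 1):
  atom 1: Br (halogen, monovalent) → 0 H
  atom 2: C, bond orders sum to 3 (valence 4) → 1 H
  atom 3: C, bond orders sum to 3 (valence 4) → 1 H
  atom 4: C, bond orders sum to 1 (valence 4) → 3 H
  atom 5: N, bond orders sum to 1 (valence 3) → 2 H
  atom 6: C, bond orders sum to 2 (valence 4) → 2 H
  atom 7: C, bond orders sum to 3 (valence 4) → 1 H
  atom 8: C, bond orders sum to 2 (valence 4) → 2 H
  atom 9: C, bond orders sum to 1 (valence 4) → 3 H
  atom 10: O, bond orders sum to 2 (valence 2) → 0 H
  atom 11: C, bond orders sum to 1 (valence 4) → 3 H
Totals → C:8, H:18, Br:1, N:1, O:1.

C8H18BrNO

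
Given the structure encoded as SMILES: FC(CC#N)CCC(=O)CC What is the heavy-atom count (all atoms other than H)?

Every atom symbol written in the SMILES (organic subset) is one heavy atom; implicit H are not written.
Heavy atoms by element → C:8, F:1, N:1, O:1.
Total: 11.

11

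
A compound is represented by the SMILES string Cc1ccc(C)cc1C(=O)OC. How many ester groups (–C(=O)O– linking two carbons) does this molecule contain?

1

The ester motif appears at heavy-atom position 9 in the SMILES.
Ester count: 1.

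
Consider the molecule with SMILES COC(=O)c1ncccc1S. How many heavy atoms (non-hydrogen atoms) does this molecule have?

Every atom symbol written in the SMILES (organic subset) is one heavy atom; implicit H are not written.
Heavy atoms by element → C:7, N:1, O:2, S:1.
Total: 11.

11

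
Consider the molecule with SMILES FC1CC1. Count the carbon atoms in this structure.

Count every carbon token in the SMILES (each C, including those in ring-closure positions and inside branches).
Carbon count: 3.

3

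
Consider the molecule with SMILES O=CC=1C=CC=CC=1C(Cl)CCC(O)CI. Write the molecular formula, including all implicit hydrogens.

Walk through each heavy atom and fill implicit hydrogens from standard valence (C 4, N 3, O 2, S 2, halogen 1):
  atom 1: O, bond orders sum to 2 (valence 2) → 0 H
  atom 2: C, bond orders sum to 3 (valence 4) → 1 H
  atom 3: C, bond orders sum to 4 (valence 4) → 0 H
  atom 4: C, bond orders sum to 3 (valence 4) → 1 H
  atom 5: C, bond orders sum to 3 (valence 4) → 1 H
  atom 6: C, bond orders sum to 3 (valence 4) → 1 H
  atom 7: C, bond orders sum to 3 (valence 4) → 1 H
  atom 8: C, bond orders sum to 4 (valence 4) → 0 H
  atom 9: C, bond orders sum to 3 (valence 4) → 1 H
  atom 10: Cl (halogen, monovalent) → 0 H
  atom 11: C, bond orders sum to 2 (valence 4) → 2 H
  atom 12: C, bond orders sum to 2 (valence 4) → 2 H
  atom 13: C, bond orders sum to 3 (valence 4) → 1 H
  atom 14: O, bond orders sum to 1 (valence 2) → 1 H
  atom 15: C, bond orders sum to 2 (valence 4) → 2 H
  atom 16: I (halogen, monovalent) → 0 H
Totals → C:12, H:14, Cl:1, I:1, O:2.
In Hill order: C12H14ClIO2.

C12H14ClIO2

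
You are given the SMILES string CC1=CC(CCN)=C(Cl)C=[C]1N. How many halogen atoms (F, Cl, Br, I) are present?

Halogen atoms appear at heavy-atom position 9 (1×Cl).
Other groups present: 2 primary amine.
Halogen count: 1.

1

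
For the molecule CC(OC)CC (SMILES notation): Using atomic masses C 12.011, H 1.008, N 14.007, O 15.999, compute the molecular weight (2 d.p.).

First, the molecular formula is C5H12O (counting implicit H from valence).
  C: 5 × 12.011 = 60.055
  H: 12 × 1.008 = 12.096
  O: 1 × 15.999 = 15.999
Sum: 5×12.011 + 12×1.008 + 1×15.999 = 88.150 → 88.15 g/mol.

88.15 g/mol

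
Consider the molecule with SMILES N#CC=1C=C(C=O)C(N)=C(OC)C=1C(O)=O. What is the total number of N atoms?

Scan the SMILES for N atoms (remember two-letter symbols like Cl and Br are single atoms).
Nitrogen count: 2.

2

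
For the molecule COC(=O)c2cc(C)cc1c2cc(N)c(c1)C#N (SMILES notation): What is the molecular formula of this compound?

C14H12N2O2

Walk through each heavy atom and fill implicit hydrogens from standard valence (C 4, N 3, O 2, S 2, halogen 1); for lowercase aromatic atoms, an aromatic c carries 1 H when it has two neighbours and 0 H with three, and aromatic n carries 0 H:
  atom 1: C, bond orders sum to 1 (valence 4) → 3 H
  atom 2: O, bond orders sum to 2 (valence 2) → 0 H
  atom 3: C, bond orders sum to 4 (valence 4) → 0 H
  atom 4: O, bond orders sum to 2 (valence 2) → 0 H
  atom 5: aromatic c, 3 neighbours → 0 H
  atom 6: aromatic c, 2 neighbours → 1 H
  atom 7: aromatic c, 3 neighbours → 0 H
  atom 8: C, bond orders sum to 1 (valence 4) → 3 H
  atom 9: aromatic c, 2 neighbours → 1 H
  atom 10: aromatic c, 3 neighbours → 0 H
  atom 11: aromatic c, 3 neighbours → 0 H
  atom 12: aromatic c, 2 neighbours → 1 H
  atom 13: aromatic c, 3 neighbours → 0 H
  atom 14: N, bond orders sum to 1 (valence 3) → 2 H
  atom 15: aromatic c, 3 neighbours → 0 H
  atom 16: aromatic c, 2 neighbours → 1 H
  atom 17: C, bond orders sum to 4 (valence 4) → 0 H
  atom 18: N, bond orders sum to 3 (valence 3) → 0 H
Totals → C:14, H:12, N:2, O:2.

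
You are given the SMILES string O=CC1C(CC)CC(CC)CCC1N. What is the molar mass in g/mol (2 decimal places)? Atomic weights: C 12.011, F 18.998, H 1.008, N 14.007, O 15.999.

First, the molecular formula is C12H23NO (counting implicit H from valence).
  C: 12 × 12.011 = 144.132
  H: 23 × 1.008 = 23.184
  N: 1 × 14.007 = 14.007
  O: 1 × 15.999 = 15.999
Sum: 12×12.011 + 23×1.008 + 1×14.007 + 1×15.999 = 197.322 → 197.32 g/mol.

197.32 g/mol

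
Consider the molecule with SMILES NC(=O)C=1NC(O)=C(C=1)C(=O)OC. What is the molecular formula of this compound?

Walk through each heavy atom and fill implicit hydrogens from standard valence (C 4, N 3, O 2, S 2, halogen 1):
  atom 1: N, bond orders sum to 1 (valence 3) → 2 H
  atom 2: C, bond orders sum to 4 (valence 4) → 0 H
  atom 3: O, bond orders sum to 2 (valence 2) → 0 H
  atom 4: C, bond orders sum to 4 (valence 4) → 0 H
  atom 5: N, bond orders sum to 2 (valence 3) → 1 H
  atom 6: C, bond orders sum to 4 (valence 4) → 0 H
  atom 7: O, bond orders sum to 1 (valence 2) → 1 H
  atom 8: C, bond orders sum to 4 (valence 4) → 0 H
  atom 9: C, bond orders sum to 3 (valence 4) → 1 H
  atom 10: C, bond orders sum to 4 (valence 4) → 0 H
  atom 11: O, bond orders sum to 2 (valence 2) → 0 H
  atom 12: O, bond orders sum to 2 (valence 2) → 0 H
  atom 13: C, bond orders sum to 1 (valence 4) → 3 H
Totals → C:7, H:8, N:2, O:4.

C7H8N2O4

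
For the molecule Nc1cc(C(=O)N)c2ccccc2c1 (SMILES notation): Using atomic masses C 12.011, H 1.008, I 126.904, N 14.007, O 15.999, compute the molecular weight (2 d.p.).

First, the molecular formula is C11H10N2O (counting implicit H from valence).
  C: 11 × 12.011 = 132.121
  H: 10 × 1.008 = 10.080
  N: 2 × 14.007 = 28.014
  O: 1 × 15.999 = 15.999
Sum: 11×12.011 + 10×1.008 + 2×14.007 + 1×15.999 = 186.214 → 186.21 g/mol.

186.21 g/mol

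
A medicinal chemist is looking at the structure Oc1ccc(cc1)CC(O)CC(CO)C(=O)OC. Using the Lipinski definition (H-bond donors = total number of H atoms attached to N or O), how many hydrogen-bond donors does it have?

Donors: find every N or O and count the H atoms it carries.
  atom 1 (O): bond orders sum to 1 → 1 H
  atom 10 (O): bond orders sum to 1 → 1 H
  atom 14 (O): bond orders sum to 1 → 1 H
  atom 16 (O): bond orders sum to 2 → 0 H
  atom 17 (O): bond orders sum to 2 → 0 H
Lipinski HBD = 3.

3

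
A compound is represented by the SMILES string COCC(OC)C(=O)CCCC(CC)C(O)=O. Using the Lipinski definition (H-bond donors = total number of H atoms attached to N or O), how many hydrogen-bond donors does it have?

1

Donors: find every N or O and count the H atoms it carries.
  atom 2 (O): bond orders sum to 2 → 0 H
  atom 5 (O): bond orders sum to 2 → 0 H
  atom 8 (O): bond orders sum to 2 → 0 H
  atom 16 (O): bond orders sum to 1 → 1 H
  atom 17 (O): bond orders sum to 2 → 0 H
Lipinski HBD = 1.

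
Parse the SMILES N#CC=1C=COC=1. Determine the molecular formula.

C5H3NO

Walk through each heavy atom and fill implicit hydrogens from standard valence (C 4, N 3, O 2, S 2, halogen 1):
  atom 1: N, bond orders sum to 3 (valence 3) → 0 H
  atom 2: C, bond orders sum to 4 (valence 4) → 0 H
  atom 3: C, bond orders sum to 4 (valence 4) → 0 H
  atom 4: C, bond orders sum to 3 (valence 4) → 1 H
  atom 5: C, bond orders sum to 3 (valence 4) → 1 H
  atom 6: O, bond orders sum to 2 (valence 2) → 0 H
  atom 7: C, bond orders sum to 3 (valence 4) → 1 H
Totals → C:5, H:3, N:1, O:1.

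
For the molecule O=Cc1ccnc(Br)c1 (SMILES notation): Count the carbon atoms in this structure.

Count every carbon token in the SMILES (each C, including those in ring-closure positions and inside branches).
Carbon count: 6.

6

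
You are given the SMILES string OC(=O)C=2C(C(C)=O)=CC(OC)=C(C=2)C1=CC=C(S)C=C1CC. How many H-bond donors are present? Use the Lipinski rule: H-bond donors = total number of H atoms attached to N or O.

Donors: find every N or O and count the H atoms it carries.
  atom 1 (O): bond orders sum to 1 → 1 H
  atom 3 (O): bond orders sum to 2 → 0 H
  atom 8 (O): bond orders sum to 2 → 0 H
  atom 11 (O): bond orders sum to 2 → 0 H
Lipinski HBD = 1.

1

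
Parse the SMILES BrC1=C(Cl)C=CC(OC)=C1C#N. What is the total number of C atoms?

Count every carbon token in the SMILES (each C, including those in ring-closure positions and inside branches).
Carbon count: 8.

8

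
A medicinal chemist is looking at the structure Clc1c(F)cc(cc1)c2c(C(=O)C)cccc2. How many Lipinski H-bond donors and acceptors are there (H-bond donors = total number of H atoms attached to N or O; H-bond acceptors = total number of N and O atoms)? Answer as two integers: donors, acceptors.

0, 1

Donors: find every N or O and count the H atoms it carries.
  atom 12 (O): bond orders sum to 2 → 0 H
Lipinski HBD = 0.
Acceptors: N atoms = 0, O atoms = 1 → HBA = 1.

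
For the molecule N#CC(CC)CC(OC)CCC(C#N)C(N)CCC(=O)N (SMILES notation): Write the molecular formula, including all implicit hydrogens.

C15H26N4O2

Walk through each heavy atom and fill implicit hydrogens from standard valence (C 4, N 3, O 2, S 2, halogen 1):
  atom 1: N, bond orders sum to 3 (valence 3) → 0 H
  atom 2: C, bond orders sum to 4 (valence 4) → 0 H
  atom 3: C, bond orders sum to 3 (valence 4) → 1 H
  atom 4: C, bond orders sum to 2 (valence 4) → 2 H
  atom 5: C, bond orders sum to 1 (valence 4) → 3 H
  atom 6: C, bond orders sum to 2 (valence 4) → 2 H
  atom 7: C, bond orders sum to 3 (valence 4) → 1 H
  atom 8: O, bond orders sum to 2 (valence 2) → 0 H
  atom 9: C, bond orders sum to 1 (valence 4) → 3 H
  atom 10: C, bond orders sum to 2 (valence 4) → 2 H
  atom 11: C, bond orders sum to 2 (valence 4) → 2 H
  atom 12: C, bond orders sum to 3 (valence 4) → 1 H
  atom 13: C, bond orders sum to 4 (valence 4) → 0 H
  atom 14: N, bond orders sum to 3 (valence 3) → 0 H
  atom 15: C, bond orders sum to 3 (valence 4) → 1 H
  atom 16: N, bond orders sum to 1 (valence 3) → 2 H
  atom 17: C, bond orders sum to 2 (valence 4) → 2 H
  atom 18: C, bond orders sum to 2 (valence 4) → 2 H
  atom 19: C, bond orders sum to 4 (valence 4) → 0 H
  atom 20: O, bond orders sum to 2 (valence 2) → 0 H
  atom 21: N, bond orders sum to 1 (valence 3) → 2 H
Totals → C:15, H:26, N:4, O:2.
In Hill order: C15H26N4O2.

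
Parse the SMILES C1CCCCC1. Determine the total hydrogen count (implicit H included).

Walk through each heavy atom and fill implicit hydrogens from standard valence (C 4, N 3, O 2, S 2, halogen 1):
  atom 1: C, bond orders sum to 2 (valence 4) → 2 H
  atom 2: C, bond orders sum to 2 (valence 4) → 2 H
  atom 3: C, bond orders sum to 2 (valence 4) → 2 H
  atom 4: C, bond orders sum to 2 (valence 4) → 2 H
  atom 5: C, bond orders sum to 2 (valence 4) → 2 H
  atom 6: C, bond orders sum to 2 (valence 4) → 2 H
Total hydrogens: 12.

12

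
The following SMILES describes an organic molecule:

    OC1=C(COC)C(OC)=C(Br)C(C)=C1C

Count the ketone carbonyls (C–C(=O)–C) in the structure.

Scan the SMILES for the ketone motif — none present.
Groups that are present: 2 ether, 1 hydroxyl.

0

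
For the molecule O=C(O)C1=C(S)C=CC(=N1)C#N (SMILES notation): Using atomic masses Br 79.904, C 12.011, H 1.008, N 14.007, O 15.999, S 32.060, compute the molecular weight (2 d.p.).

First, the molecular formula is C7H4N2O2S (counting implicit H from valence).
  C: 7 × 12.011 = 84.077
  H: 4 × 1.008 = 4.032
  N: 2 × 14.007 = 28.014
  O: 2 × 15.999 = 31.998
  S: 1 × 32.060 = 32.060
Sum: 7×12.011 + 4×1.008 + 2×14.007 + 2×15.999 + 1×32.060 = 180.181 → 180.18 g/mol.

180.18 g/mol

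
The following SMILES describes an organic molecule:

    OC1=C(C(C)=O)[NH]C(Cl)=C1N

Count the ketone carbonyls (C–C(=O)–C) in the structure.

1

The ketone motif appears at heavy-atom position 4 in the SMILES.
Other groups present: 1 hydroxyl, 1 primary amine.
Ketone count: 1.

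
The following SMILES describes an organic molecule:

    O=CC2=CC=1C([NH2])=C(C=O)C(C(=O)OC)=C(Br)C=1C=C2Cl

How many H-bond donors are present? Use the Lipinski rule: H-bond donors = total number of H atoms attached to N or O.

Donors: find every N or O and count the H atoms it carries.
  atom 1 (O): bond orders sum to 2 → 0 H
  atom 7 (N): bond orders sum to 1 → 2 H
  atom 10 (O): bond orders sum to 2 → 0 H
  atom 13 (O): bond orders sum to 2 → 0 H
  atom 14 (O): bond orders sum to 2 → 0 H
Lipinski HBD = 2.

2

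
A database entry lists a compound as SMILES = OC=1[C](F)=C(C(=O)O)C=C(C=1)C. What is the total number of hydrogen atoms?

7

Walk through each heavy atom and fill implicit hydrogens from standard valence (C 4, N 3, O 2, S 2, halogen 1):
  atom 1: O, bond orders sum to 1 (valence 2) → 1 H
  atom 2: C, bond orders sum to 4 (valence 4) → 0 H
  atom 3: C with explicit H count 0
  atom 4: F (halogen, monovalent) → 0 H
  atom 5: C, bond orders sum to 4 (valence 4) → 0 H
  atom 6: C, bond orders sum to 4 (valence 4) → 0 H
  atom 7: O, bond orders sum to 2 (valence 2) → 0 H
  atom 8: O, bond orders sum to 1 (valence 2) → 1 H
  atom 9: C, bond orders sum to 3 (valence 4) → 1 H
  atom 10: C, bond orders sum to 4 (valence 4) → 0 H
  atom 11: C, bond orders sum to 3 (valence 4) → 1 H
  atom 12: C, bond orders sum to 1 (valence 4) → 3 H
Total hydrogens: 7.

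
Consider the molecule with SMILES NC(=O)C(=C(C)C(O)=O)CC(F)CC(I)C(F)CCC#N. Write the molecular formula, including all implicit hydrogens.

C13H17F2IN2O3

Walk through each heavy atom and fill implicit hydrogens from standard valence (C 4, N 3, O 2, S 2, halogen 1):
  atom 1: N, bond orders sum to 1 (valence 3) → 2 H
  atom 2: C, bond orders sum to 4 (valence 4) → 0 H
  atom 3: O, bond orders sum to 2 (valence 2) → 0 H
  atom 4: C, bond orders sum to 4 (valence 4) → 0 H
  atom 5: C, bond orders sum to 4 (valence 4) → 0 H
  atom 6: C, bond orders sum to 1 (valence 4) → 3 H
  atom 7: C, bond orders sum to 4 (valence 4) → 0 H
  atom 8: O, bond orders sum to 1 (valence 2) → 1 H
  atom 9: O, bond orders sum to 2 (valence 2) → 0 H
  atom 10: C, bond orders sum to 2 (valence 4) → 2 H
  atom 11: C, bond orders sum to 3 (valence 4) → 1 H
  atom 12: F (halogen, monovalent) → 0 H
  atom 13: C, bond orders sum to 2 (valence 4) → 2 H
  atom 14: C, bond orders sum to 3 (valence 4) → 1 H
  atom 15: I (halogen, monovalent) → 0 H
  atom 16: C, bond orders sum to 3 (valence 4) → 1 H
  atom 17: F (halogen, monovalent) → 0 H
  atom 18: C, bond orders sum to 2 (valence 4) → 2 H
  atom 19: C, bond orders sum to 2 (valence 4) → 2 H
  atom 20: C, bond orders sum to 4 (valence 4) → 0 H
  atom 21: N, bond orders sum to 3 (valence 3) → 0 H
Totals → C:13, H:17, F:2, I:1, N:2, O:3.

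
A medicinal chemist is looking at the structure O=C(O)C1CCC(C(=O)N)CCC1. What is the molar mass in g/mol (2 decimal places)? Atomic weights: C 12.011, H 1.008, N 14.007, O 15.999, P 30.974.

185.22 g/mol

First, the molecular formula is C9H15NO3 (counting implicit H from valence).
  C: 9 × 12.011 = 108.099
  H: 15 × 1.008 = 15.120
  N: 1 × 14.007 = 14.007
  O: 3 × 15.999 = 47.997
Sum: 9×12.011 + 15×1.008 + 1×14.007 + 3×15.999 = 185.223 → 185.22 g/mol.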